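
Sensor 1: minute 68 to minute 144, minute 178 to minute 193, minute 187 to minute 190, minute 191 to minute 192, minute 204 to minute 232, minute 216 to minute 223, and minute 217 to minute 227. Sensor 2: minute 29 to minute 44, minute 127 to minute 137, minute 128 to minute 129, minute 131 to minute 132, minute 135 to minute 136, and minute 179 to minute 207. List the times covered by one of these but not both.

minute 29 to minute 44, minute 68 to minute 127, minute 137 to minute 144, minute 178 to minute 179, minute 193 to minute 204, minute 207 to minute 232

A, merged: minute 68 to minute 144, minute 178 to minute 193, minute 204 to minute 232.
B, merged: minute 29 to minute 44, minute 127 to minute 137, minute 179 to minute 207.
A \ B = minute 68 to minute 127, minute 137 to minute 144, minute 178 to minute 179, minute 207 to minute 232.
B \ A = minute 29 to minute 44, minute 193 to minute 204.
Union of the two gives the symmetric difference.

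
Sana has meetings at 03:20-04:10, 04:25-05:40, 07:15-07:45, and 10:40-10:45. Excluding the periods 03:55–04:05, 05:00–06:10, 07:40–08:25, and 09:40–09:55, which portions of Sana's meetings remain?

03:20–04:10 minus B → 03:20–03:55, 04:05–04:10.
04:25–05:40 minus B → 04:25–05:00.
07:15–07:45 minus B → 07:15–07:40.
10:40–10:45: no B overlap → unchanged.

03:20–03:55, 04:05–04:10, 04:25–05:00, 07:15–07:40, 10:40–10:45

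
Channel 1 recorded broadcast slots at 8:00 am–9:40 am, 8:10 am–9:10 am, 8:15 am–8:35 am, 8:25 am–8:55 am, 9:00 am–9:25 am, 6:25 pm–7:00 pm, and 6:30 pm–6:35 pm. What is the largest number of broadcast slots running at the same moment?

4

At 8:25 am, 4 of the intervals are simultaneously active.
No point has more.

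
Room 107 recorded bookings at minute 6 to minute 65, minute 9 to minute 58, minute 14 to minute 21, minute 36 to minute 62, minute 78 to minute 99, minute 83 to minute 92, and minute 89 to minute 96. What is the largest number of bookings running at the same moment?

At minute 14, 3 of the intervals are simultaneously active.
No point has more.

3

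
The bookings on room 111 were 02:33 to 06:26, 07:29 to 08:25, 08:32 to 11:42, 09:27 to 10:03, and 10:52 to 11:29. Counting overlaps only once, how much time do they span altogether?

Merged: 02:33–06:26, 07:29–08:25, 08:32–11:42.
Lengths: 3 h 53 min + 56 min + 3 h 10 min = 7 h 59 min.

7 h 59 min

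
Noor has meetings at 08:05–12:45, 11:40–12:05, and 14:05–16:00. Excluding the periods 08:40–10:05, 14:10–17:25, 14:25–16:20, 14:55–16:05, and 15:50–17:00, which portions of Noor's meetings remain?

Merge the first list: 08:05–12:45, 14:05–16:00.
Merge the second list: 08:40–10:05, 14:10–17:25.
08:05–12:45 with B removed leaves 08:05–08:40, 10:05–12:45.
14:05–16:00 with B removed leaves 14:05–14:10.

08:05–08:40, 10:05–12:45, 14:05–14:10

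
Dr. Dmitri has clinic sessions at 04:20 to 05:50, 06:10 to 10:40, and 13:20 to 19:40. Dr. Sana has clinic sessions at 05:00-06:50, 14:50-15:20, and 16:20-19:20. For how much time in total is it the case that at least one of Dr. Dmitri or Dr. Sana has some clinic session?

A ∪ B = 04:20–10:40, 13:20–19:40.
Total: 6 h 20 min + 6 h 20 min = 12 h 40 min.

12 h 40 min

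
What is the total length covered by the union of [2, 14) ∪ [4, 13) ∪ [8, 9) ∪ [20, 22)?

14

Merged: [2, 14), [20, 22).
Lengths: 12 + 2 = 14.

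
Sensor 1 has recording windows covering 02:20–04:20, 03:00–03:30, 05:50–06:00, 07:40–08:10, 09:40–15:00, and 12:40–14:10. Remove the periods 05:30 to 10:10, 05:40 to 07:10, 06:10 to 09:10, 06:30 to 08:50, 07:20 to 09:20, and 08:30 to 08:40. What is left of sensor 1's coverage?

02:20–04:20, 10:10–15:00

Merge the first list: 02:20–04:20, 05:50–06:00, 07:40–08:10, 09:40–15:00.
Merge the second list: 05:30–10:10.
02:20–04:20 is untouched.
05:50–06:00 lies entirely inside B → drops out.
07:40–08:10 lies entirely inside B → drops out.
09:40–15:00 with B removed leaves 10:10–15:00.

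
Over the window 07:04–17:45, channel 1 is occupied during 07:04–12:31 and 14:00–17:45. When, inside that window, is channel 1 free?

12:31–14:00

After merging, the occupied span is 07:04–12:31, 14:00–17:45.
Uncovered inside 07:04–17:45: 12:31–14:00.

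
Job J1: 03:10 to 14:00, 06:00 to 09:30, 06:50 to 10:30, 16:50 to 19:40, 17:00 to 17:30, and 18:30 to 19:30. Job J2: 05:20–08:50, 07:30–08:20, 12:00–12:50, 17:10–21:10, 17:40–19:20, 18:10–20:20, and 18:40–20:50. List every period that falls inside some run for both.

05:20–08:50, 12:00–12:50, 17:10–19:40

First set merges to 03:10–14:00, 16:50–19:40.
Second set merges to 05:20–08:50, 12:00–12:50, 17:10–21:10.
03:10–14:00 meets the second set on 05:20–08:50, 12:00–12:50.
16:50–19:40 meets the second set on 17:10–19:40.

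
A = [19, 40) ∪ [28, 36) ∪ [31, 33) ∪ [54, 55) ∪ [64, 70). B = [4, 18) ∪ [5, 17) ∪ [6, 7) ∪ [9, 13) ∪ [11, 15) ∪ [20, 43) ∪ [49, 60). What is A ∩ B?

A, merged: [19, 40), [54, 55), [64, 70).
B, merged: [4, 18), [20, 43), [49, 60).
[19, 40) meets the second set on [20, 40).
[54, 55) meets the second set on [54, 55).
[64, 70): no overlap with the second set.

[20, 40) ∪ [54, 55)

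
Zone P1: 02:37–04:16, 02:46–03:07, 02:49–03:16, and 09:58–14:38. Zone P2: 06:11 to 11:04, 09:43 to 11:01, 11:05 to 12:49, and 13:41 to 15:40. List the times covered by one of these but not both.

First set merges to 02:37-04:16, 09:58-14:38.
Second set merges to 06:11-11:04, 11:05-12:49, 13:41-15:40.
A but not B: 02:37-04:16, 11:04-11:05, 12:49-13:41.
B but not A: 06:11-09:58, 14:38-15:40.
Combining gives A △ B.

02:37-04:16, 06:11-09:58, 11:04-11:05, 12:49-13:41, 14:38-15:40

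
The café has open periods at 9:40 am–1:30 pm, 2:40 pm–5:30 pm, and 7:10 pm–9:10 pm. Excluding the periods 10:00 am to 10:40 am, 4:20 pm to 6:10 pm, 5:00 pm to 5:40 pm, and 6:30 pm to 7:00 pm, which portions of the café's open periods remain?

Merge the second list: 10:00 am–10:40 am, 4:20 pm–6:10 pm, 6:30 pm–7:00 pm.
9:40 am–1:30 pm minus B → 9:40 am–10:00 am, 10:40 am–1:30 pm.
2:40 pm–5:30 pm minus B → 2:40 pm–4:20 pm.
7:10 pm–9:10 pm: no B overlap → unchanged.

9:40 am–10:00 am, 10:40 am–1:30 pm, 2:40 pm–4:20 pm, 7:10 pm–9:10 pm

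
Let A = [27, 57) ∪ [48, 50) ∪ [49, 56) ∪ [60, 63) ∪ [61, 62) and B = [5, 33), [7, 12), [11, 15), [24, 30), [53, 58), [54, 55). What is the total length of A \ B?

A, merged: [27, 57), [60, 63).
B, merged: [5, 33), [53, 58).
A \ B = [33, 53), [60, 63).
Total: 20 + 3 = 23.

23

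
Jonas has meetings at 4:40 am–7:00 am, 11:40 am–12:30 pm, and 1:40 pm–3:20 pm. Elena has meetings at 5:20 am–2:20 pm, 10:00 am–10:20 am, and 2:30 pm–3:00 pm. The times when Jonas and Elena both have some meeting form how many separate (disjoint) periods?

4

B, merged: 5:20 am–2:20 pm, 2:30 pm–3:00 pm.
A ∩ B = 5:20 am–7:00 am, 11:40 am–12:30 pm, 1:40 pm–2:20 pm, 2:30 pm–3:00 pm.
That is 4 disjoint pieces.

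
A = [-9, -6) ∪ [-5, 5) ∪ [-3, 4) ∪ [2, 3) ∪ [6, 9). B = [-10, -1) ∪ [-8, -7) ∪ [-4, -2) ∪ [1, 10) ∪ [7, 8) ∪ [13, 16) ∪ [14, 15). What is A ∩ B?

[-9, -6) ∪ [-5, -1) ∪ [1, 5) ∪ [6, 9)

Merge the first list: [-9, -6), [-5, 5), [6, 9).
Merge the second list: [-10, -1), [1, 10), [13, 16).
[-9, -6) ∩ B → [-9, -6).
[-5, 5) ∩ B → [-5, -1), [1, 5).
[6, 9) ∩ B → [6, 9).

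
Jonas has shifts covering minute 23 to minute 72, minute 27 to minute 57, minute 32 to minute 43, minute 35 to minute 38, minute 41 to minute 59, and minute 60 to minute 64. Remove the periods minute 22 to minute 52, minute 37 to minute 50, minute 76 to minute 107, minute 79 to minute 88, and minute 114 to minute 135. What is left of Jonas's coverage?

minute 52 to minute 72

First set merges to minute 23 to minute 72.
Second set merges to minute 22 to minute 52, minute 76 to minute 107, minute 114 to minute 135.
minute 23 to minute 72 \ B = minute 52 to minute 72.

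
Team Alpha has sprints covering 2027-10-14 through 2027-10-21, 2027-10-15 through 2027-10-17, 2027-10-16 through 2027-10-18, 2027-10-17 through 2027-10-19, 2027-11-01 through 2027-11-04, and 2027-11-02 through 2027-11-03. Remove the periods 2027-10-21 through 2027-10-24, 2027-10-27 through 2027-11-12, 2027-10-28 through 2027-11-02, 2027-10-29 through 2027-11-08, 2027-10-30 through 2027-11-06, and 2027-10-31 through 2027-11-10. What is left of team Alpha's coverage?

2027-10-14 through 2027-10-20

A, merged: 2027-10-14 through 2027-10-21, 2027-11-01 through 2027-11-04.
B, merged: 2027-10-21 through 2027-10-24, 2027-10-27 through 2027-11-12.
2027-10-14 through 2027-10-21 \ B = 2027-10-14 through 2027-10-20.
2027-11-01 through 2027-11-04: entirely removed.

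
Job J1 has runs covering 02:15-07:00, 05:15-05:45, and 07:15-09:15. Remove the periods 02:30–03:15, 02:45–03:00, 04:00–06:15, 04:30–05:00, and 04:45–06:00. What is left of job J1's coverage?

A, merged: 02:15–07:00, 07:15–09:15.
B, merged: 02:30–03:15, 04:00–06:15.
02:15–07:00 minus B → 02:15–02:30, 03:15–04:00, 06:15–07:00.
07:15–09:15: no B overlap → unchanged.

02:15–02:30, 03:15–04:00, 06:15–07:00, 07:15–09:15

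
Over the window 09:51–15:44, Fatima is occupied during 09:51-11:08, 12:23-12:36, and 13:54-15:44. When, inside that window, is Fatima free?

The merged coverage is 09:51–11:08, 12:23–12:36, 13:54–15:44.
Uncovered inside 09:51–15:44: 11:08–12:23, 12:36–13:54.

11:08–12:23, 12:36–13:54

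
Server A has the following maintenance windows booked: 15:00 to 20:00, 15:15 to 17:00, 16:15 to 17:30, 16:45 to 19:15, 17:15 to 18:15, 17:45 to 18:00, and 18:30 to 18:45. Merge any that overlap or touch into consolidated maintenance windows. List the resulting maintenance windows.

15:15–17:00 overlaps/touches 15:00–20:00 → extend to 15:00–20:00.
16:15–17:30 overlaps/touches 15:00–20:00 → extend to 15:00–20:00.
16:45–19:15 overlaps/touches 15:00–20:00 → extend to 15:00–20:00.
17:15–18:15 overlaps/touches 15:00–20:00 → extend to 15:00–20:00.
17:45–18:00 overlaps/touches 15:00–20:00 → extend to 15:00–20:00.
18:30–18:45 overlaps/touches 15:00–20:00 → extend to 15:00–20:00.

15:00–20:00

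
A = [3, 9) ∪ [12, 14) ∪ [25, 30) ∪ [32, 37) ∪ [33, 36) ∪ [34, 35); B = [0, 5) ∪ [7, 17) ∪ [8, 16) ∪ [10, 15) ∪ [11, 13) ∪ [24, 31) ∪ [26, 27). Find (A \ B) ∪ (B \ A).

[0, 3) ∪ [5, 7) ∪ [9, 12) ∪ [14, 17) ∪ [24, 25) ∪ [30, 31) ∪ [32, 37)

Merge the first list: [3, 9), [12, 14), [25, 30), [32, 37).
Merge the second list: [0, 5), [7, 17), [24, 31).
Only in the first: [5, 7), [32, 37).
Only in the second: [0, 3), [9, 12), [14, 17), [24, 25), [30, 31).
Together these are the periods covered by exactly one.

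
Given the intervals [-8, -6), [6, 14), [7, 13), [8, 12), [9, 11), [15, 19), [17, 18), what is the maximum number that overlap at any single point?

Walk the sorted start/end points keeping a running depth.
The depth first hits 4 at 9.

4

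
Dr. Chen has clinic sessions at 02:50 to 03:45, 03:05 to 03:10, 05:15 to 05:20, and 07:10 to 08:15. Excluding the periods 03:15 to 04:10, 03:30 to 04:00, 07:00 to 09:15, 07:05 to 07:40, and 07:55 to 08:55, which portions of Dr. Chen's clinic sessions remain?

02:50-03:15, 05:15-05:20

A, merged: 02:50-03:45, 05:15-05:20, 07:10-08:15.
B, merged: 03:15-04:10, 07:00-09:15.
02:50-03:45 minus B → 02:50-03:15.
05:15-05:20: no B overlap → unchanged.
07:10-08:15: fully covered by B → removed.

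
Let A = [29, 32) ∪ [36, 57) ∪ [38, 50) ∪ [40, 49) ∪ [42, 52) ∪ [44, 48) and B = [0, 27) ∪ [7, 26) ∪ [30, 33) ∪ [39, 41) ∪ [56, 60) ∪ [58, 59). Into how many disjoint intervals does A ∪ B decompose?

Merge the first list: [29, 32), [36, 57).
Merge the second list: [0, 27), [30, 33), [39, 41), [56, 60).
A ∪ B = [0, 27), [29, 33), [36, 60).
That is 3 disjoint pieces.

3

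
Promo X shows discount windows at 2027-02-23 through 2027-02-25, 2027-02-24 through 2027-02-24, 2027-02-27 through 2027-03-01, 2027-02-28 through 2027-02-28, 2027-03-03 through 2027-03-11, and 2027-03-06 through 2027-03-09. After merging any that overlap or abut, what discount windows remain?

2027-02-23 through 2027-02-25, 2027-02-27 through 2027-03-01, 2027-03-03 through 2027-03-11

2027-02-24 through 2027-02-24 overlaps/touches 2027-02-23 through 2027-02-25 → extend to 2027-02-23 through 2027-02-25.
2027-02-27 through 2027-03-01 is disjoint → start new block.
2027-02-28 through 2027-02-28 overlaps/touches 2027-02-27 through 2027-03-01 → extend to 2027-02-27 through 2027-03-01.
2027-03-03 through 2027-03-11 is disjoint → start new block.
2027-03-06 through 2027-03-09 overlaps/touches 2027-03-03 through 2027-03-11 → extend to 2027-03-03 through 2027-03-11.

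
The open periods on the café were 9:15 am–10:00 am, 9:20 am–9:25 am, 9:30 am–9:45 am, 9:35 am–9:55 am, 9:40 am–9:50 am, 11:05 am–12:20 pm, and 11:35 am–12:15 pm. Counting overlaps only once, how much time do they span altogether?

2 h

Merged: 9:15 am–10:00 am, 11:05 am–12:20 pm.
Lengths: 45 min + 1 h 15 min = 2 h.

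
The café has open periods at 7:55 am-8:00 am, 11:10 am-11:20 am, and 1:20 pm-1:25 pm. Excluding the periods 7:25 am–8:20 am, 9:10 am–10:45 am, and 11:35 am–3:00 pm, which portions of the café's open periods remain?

11:10 am–11:20 am

7:55 am–8:00 am: fully covered by B → removed.
11:10 am–11:20 am: no B overlap → unchanged.
1:20 pm–1:25 pm: fully covered by B → removed.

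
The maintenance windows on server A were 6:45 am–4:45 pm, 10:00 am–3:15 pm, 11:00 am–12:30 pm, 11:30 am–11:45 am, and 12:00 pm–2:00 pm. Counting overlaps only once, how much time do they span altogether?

Merged: 6:45 am–4:45 pm.
Length: 10 h.

10 h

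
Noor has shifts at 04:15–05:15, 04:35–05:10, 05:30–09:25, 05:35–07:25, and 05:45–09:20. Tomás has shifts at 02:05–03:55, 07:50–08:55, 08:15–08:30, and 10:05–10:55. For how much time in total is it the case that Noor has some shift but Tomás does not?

3 h 50 min

Merge the first list: 04:15–05:15, 05:30–09:25.
Merge the second list: 02:05–03:55, 07:50–08:55, 10:05–10:55.
A \ B = 04:15–05:15, 05:30–07:50, 08:55–09:25.
Total: 1 h + 2 h 20 min + 30 min = 3 h 50 min.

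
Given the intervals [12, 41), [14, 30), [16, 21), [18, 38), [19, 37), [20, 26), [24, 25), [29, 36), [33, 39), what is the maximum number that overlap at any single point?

Sweep endpoints in order; track running count of active intervals.
Peak of 6 reached at 20.

6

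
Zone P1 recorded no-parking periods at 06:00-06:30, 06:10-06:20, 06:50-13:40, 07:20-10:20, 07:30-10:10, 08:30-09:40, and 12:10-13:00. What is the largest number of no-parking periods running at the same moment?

4

At 08:30, 4 of the intervals are simultaneously active.
No point has more.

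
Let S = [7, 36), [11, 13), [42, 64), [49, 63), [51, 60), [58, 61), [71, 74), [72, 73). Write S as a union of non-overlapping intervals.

[7, 36) ∪ [42, 64) ∪ [71, 74)

[11, 13) overlaps/touches [7, 36) → extend to [7, 36).
[42, 64) is disjoint → start new block.
[49, 63) overlaps/touches [42, 64) → extend to [42, 64).
[51, 60) overlaps/touches [42, 64) → extend to [42, 64).
[58, 61) overlaps/touches [42, 64) → extend to [42, 64).
[71, 74) is disjoint → start new block.
[72, 73) overlaps/touches [71, 74) → extend to [71, 74).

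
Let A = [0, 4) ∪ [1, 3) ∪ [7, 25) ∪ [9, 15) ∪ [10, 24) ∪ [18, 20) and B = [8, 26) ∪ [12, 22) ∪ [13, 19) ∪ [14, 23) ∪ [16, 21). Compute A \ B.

First set merges to [0, 4), [7, 25).
Second set merges to [8, 26).
[0, 4) is untouched.
[7, 25) with B removed leaves [7, 8).

[0, 4) ∪ [7, 8)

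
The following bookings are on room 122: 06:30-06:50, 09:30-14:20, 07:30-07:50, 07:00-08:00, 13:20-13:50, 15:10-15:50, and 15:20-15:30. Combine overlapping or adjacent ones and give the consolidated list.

06:30–06:50, 07:00–08:00, 09:30–14:20, 15:10–15:50

Sort by start: 06:30–06:50, 07:00–08:00, 07:30–07:50, 09:30–14:20, 13:20–13:50, 15:10–15:50, 15:20–15:30.
07:00–08:00 is disjoint → start new block.
07:30–07:50 overlaps/touches 07:00–08:00 → extend to 07:00–08:00.
09:30–14:20 is disjoint → start new block.
13:20–13:50 overlaps/touches 09:30–14:20 → extend to 09:30–14:20.
15:10–15:50 is disjoint → start new block.
15:20–15:30 overlaps/touches 15:10–15:50 → extend to 15:10–15:50.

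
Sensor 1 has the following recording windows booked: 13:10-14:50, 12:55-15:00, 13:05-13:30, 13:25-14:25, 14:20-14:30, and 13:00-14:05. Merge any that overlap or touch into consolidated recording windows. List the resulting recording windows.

Sort by start: 12:55–15:00, 13:00–14:05, 13:05–13:30, 13:10–14:50, 13:25–14:25, 14:20–14:30.
13:00–14:05 overlaps/touches 12:55–15:00 → extend to 12:55–15:00.
13:05–13:30 overlaps/touches 12:55–15:00 → extend to 12:55–15:00.
13:10–14:50 overlaps/touches 12:55–15:00 → extend to 12:55–15:00.
13:25–14:25 overlaps/touches 12:55–15:00 → extend to 12:55–15:00.
14:20–14:30 overlaps/touches 12:55–15:00 → extend to 12:55–15:00.

12:55–15:00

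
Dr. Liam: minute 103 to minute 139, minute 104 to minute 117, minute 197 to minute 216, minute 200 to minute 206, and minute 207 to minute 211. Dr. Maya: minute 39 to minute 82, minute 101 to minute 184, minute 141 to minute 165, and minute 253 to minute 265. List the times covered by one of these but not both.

First set merges to minute 103 to minute 139, minute 197 to minute 216.
Second set merges to minute 39 to minute 82, minute 101 to minute 184, minute 253 to minute 265.
Only in the first: minute 197 to minute 216.
Only in the second: minute 39 to minute 82, minute 101 to minute 103, minute 139 to minute 184, minute 253 to minute 265.
Together these are the periods covered by exactly one.

minute 39 to minute 82, minute 101 to minute 103, minute 139 to minute 184, minute 197 to minute 216, minute 253 to minute 265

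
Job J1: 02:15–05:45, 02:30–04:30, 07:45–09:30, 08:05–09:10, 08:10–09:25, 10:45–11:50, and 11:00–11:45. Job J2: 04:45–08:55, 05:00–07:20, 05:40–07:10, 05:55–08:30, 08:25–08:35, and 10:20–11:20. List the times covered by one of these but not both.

02:15–04:45, 05:45–07:45, 08:55–09:30, 10:20–10:45, 11:20–11:50

A, merged: 02:15–05:45, 07:45–09:30, 10:45–11:50.
B, merged: 04:45–08:55, 10:20–11:20.
Only in the first: 02:15–04:45, 08:55–09:30, 11:20–11:50.
Only in the second: 05:45–07:45, 10:20–10:45.
Together these are the periods covered by exactly one.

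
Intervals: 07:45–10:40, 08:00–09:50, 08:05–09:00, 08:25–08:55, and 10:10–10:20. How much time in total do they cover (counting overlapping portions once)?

Merged: 07:45–10:40.
Length: 2 h 55 min.

2 h 55 min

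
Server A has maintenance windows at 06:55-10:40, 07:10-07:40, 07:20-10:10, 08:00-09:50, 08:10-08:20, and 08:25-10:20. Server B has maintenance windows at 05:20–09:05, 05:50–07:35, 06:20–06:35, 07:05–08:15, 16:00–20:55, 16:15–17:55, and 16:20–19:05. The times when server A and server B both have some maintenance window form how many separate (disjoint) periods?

1

First set merges to 06:55–10:40.
Second set merges to 05:20–09:05, 16:00–20:55.
A ∩ B = 06:55–09:05.
That is 1 disjoint piece.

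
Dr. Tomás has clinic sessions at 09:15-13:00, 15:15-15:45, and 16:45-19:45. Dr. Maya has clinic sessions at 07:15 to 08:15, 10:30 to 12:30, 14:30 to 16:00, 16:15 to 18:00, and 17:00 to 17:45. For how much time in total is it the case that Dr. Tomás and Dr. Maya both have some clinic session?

Second set merges to 07:15-08:15, 10:30-12:30, 14:30-16:00, 16:15-18:00.
A ∩ B = 10:30-12:30, 15:15-15:45, 16:45-18:00.
Total: 2 h + 30 min + 1 h 15 min = 3 h 45 min.

3 h 45 min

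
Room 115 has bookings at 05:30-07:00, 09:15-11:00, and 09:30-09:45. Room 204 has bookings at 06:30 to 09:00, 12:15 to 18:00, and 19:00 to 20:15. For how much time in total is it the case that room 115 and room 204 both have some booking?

First set merges to 05:30–07:00, 09:15–11:00.
A ∩ B = 06:30–07:00.
Total: 30 min.

30 min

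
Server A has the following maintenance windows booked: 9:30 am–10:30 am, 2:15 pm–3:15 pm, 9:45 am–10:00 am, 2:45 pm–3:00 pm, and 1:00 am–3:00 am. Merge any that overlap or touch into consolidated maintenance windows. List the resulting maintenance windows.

Sort by start: 1:00 am–3:00 am, 9:30 am–10:30 am, 9:45 am–10:00 am, 2:15 pm–3:15 pm, 2:45 pm–3:00 pm.
9:30 am–10:30 am is disjoint → start new block.
9:45 am–10:00 am overlaps/touches 9:30 am–10:30 am → extend to 9:30 am–10:30 am.
2:15 pm–3:15 pm is disjoint → start new block.
2:45 pm–3:00 pm overlaps/touches 2:15 pm–3:15 pm → extend to 2:15 pm–3:15 pm.

1:00 am–3:00 am, 9:30 am–10:30 am, 2:15 pm–3:15 pm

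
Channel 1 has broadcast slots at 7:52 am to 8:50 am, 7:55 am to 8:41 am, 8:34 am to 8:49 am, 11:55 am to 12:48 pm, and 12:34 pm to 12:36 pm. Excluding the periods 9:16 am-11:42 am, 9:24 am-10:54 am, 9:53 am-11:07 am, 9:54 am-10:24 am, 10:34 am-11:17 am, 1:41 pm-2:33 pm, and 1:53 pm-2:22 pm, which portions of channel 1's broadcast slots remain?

7:52 am-8:50 am, 11:55 am-12:48 pm

First set merges to 7:52 am-8:50 am, 11:55 am-12:48 pm.
Second set merges to 9:16 am-11:42 am, 1:41 pm-2:33 pm.
7:52 am-8:50 am is untouched.
11:55 am-12:48 pm is untouched.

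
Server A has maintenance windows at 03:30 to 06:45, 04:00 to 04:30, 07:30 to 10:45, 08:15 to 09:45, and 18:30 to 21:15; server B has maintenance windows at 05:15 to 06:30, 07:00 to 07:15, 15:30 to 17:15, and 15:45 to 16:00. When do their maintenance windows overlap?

First set merges to 03:30–06:45, 07:30–10:45, 18:30–21:15.
Second set merges to 05:15–06:30, 07:00–07:15, 15:30–17:15.
03:30–06:45 overlaps B on 05:15–06:30.
07:30–10:45 falls entirely outside B.
18:30–21:15 falls entirely outside B.

05:15–06:30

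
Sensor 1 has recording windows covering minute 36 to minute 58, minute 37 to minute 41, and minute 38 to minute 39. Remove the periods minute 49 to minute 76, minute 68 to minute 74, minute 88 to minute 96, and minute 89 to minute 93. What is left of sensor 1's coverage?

minute 36 to minute 49

Merge the first list: minute 36 to minute 58.
Merge the second list: minute 49 to minute 76, minute 88 to minute 96.
minute 36 to minute 58 with B removed leaves minute 36 to minute 49.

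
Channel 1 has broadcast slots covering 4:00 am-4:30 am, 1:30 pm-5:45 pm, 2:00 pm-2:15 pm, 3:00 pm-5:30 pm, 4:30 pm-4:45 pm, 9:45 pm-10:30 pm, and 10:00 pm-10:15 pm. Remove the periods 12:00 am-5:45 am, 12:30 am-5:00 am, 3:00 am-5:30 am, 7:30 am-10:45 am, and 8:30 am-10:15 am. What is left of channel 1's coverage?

First set merges to 4:00 am-4:30 am, 1:30 pm-5:45 pm, 9:45 pm-10:30 pm.
Second set merges to 12:00 am-5:45 am, 7:30 am-10:45 am.
4:00 am-4:30 am lies entirely inside B → drops out.
1:30 pm-5:45 pm is untouched.
9:45 pm-10:30 pm is untouched.

1:30 pm-5:45 pm, 9:45 pm-10:30 pm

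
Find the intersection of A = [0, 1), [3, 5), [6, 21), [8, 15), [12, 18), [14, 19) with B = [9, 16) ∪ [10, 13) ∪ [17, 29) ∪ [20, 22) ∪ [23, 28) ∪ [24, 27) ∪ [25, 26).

A, merged: [0, 1), [3, 5), [6, 21).
B, merged: [9, 16), [17, 29).
[0, 1) falls entirely outside B.
[3, 5) falls entirely outside B.
[6, 21) overlaps B on [9, 16), [17, 21).

[9, 16) ∪ [17, 21)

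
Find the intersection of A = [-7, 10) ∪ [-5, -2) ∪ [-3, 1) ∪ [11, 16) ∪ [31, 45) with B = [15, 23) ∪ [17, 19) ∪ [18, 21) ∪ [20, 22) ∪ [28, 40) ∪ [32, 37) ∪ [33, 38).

[15, 16) ∪ [31, 40)

A, merged: [-7, 10), [11, 16), [31, 45).
B, merged: [15, 23), [28, 40).
[-7, 10) meets no B interval.
[11, 16) ∩ B → [15, 16).
[31, 45) ∩ B → [31, 40).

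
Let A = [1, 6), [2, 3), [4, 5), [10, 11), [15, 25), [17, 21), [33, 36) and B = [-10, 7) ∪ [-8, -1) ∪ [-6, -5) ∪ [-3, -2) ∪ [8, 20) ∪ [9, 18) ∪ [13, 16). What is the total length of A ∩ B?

11

Merge the first list: [1, 6), [10, 11), [15, 25), [33, 36).
Merge the second list: [-10, 7), [8, 20).
A ∩ B = [1, 6), [10, 11), [15, 20).
Total: 5 + 1 + 5 = 11.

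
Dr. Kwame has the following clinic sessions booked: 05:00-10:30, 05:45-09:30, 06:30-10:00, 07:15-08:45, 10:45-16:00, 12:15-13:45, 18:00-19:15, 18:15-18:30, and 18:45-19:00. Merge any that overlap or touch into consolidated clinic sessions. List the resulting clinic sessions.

05:45–09:30 overlaps/touches 05:00–10:30 → extend to 05:00–10:30.
06:30–10:00 overlaps/touches 05:00–10:30 → extend to 05:00–10:30.
07:15–08:45 overlaps/touches 05:00–10:30 → extend to 05:00–10:30.
10:45–16:00 is disjoint → start new block.
12:15–13:45 overlaps/touches 10:45–16:00 → extend to 10:45–16:00.
18:00–19:15 is disjoint → start new block.
18:15–18:30 overlaps/touches 18:00–19:15 → extend to 18:00–19:15.
18:45–19:00 overlaps/touches 18:00–19:15 → extend to 18:00–19:15.

05:00–10:30, 10:45–16:00, 18:00–19:15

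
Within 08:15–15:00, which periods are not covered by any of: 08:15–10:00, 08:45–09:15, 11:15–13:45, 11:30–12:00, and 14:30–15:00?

10:00-11:15, 13:45-14:30

Covered (merged): 08:15-10:00, 11:15-13:45, 14:30-15:00.
Uncovered inside 08:15-15:00: 10:00-11:15, 13:45-14:30.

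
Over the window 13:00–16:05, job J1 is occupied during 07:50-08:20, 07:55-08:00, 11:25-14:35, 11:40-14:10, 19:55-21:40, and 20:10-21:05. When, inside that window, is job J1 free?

After merging, the occupied span is 07:50–08:20, 11:25–14:35, 19:55–21:40.
Uncovered inside 13:00–16:05: 14:35–16:05.

14:35–16:05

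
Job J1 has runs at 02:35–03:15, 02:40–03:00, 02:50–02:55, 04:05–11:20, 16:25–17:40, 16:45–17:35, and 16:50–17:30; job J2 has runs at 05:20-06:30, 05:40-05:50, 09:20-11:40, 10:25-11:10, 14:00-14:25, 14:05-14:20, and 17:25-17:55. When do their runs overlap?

05:20–06:30, 09:20–11:20, 17:25–17:40

Merge the first list: 02:35–03:15, 04:05–11:20, 16:25–17:40.
Merge the second list: 05:20–06:30, 09:20–11:40, 14:00–14:25, 17:25–17:55.
02:35–03:15 meets no B interval.
04:05–11:20 ∩ B → 05:20–06:30, 09:20–11:20.
16:25–17:40 ∩ B → 17:25–17:40.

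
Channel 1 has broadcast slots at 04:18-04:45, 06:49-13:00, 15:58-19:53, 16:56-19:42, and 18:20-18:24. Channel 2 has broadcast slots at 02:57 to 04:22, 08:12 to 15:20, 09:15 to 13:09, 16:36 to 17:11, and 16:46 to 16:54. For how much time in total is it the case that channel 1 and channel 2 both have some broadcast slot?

5 h 27 min

Merge the first list: 04:18–04:45, 06:49–13:00, 15:58–19:53.
Merge the second list: 02:57–04:22, 08:12–15:20, 16:36–17:11.
A ∩ B = 04:18–04:22, 08:12–13:00, 16:36–17:11.
Total: 4 min + 4 h 48 min + 35 min = 5 h 27 min.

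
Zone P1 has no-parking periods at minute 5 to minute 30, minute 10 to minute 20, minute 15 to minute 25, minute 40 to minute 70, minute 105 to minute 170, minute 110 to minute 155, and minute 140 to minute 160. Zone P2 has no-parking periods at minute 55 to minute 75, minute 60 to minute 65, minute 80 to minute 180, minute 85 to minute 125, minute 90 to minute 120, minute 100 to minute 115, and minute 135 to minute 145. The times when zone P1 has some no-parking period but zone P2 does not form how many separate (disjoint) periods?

First set merges to minute 5 to minute 30, minute 40 to minute 70, minute 105 to minute 170.
Second set merges to minute 55 to minute 75, minute 80 to minute 180.
A \ B = minute 5 to minute 30, minute 40 to minute 55.
That is 2 disjoint pieces.

2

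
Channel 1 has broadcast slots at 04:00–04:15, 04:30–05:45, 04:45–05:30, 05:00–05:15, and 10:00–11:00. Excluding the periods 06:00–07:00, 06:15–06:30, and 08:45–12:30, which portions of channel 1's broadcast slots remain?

First set merges to 04:00–04:15, 04:30–05:45, 10:00–11:00.
Second set merges to 06:00–07:00, 08:45–12:30.
04:00–04:15 is untouched.
04:30–05:45 is untouched.
10:00–11:00 lies entirely inside B → drops out.

04:00–04:15, 04:30–05:45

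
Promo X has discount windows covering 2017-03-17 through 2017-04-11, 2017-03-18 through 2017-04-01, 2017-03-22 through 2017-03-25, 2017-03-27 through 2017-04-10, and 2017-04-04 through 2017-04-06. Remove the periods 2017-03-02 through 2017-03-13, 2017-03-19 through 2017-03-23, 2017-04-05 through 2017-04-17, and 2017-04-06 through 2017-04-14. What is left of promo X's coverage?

2017-03-17 through 2017-03-18, 2017-03-24 through 2017-04-04

Merge the first list: 2017-03-17 through 2017-04-11.
Merge the second list: 2017-03-02 through 2017-03-13, 2017-03-19 through 2017-03-23, 2017-04-05 through 2017-04-17.
2017-03-17 through 2017-04-11 minus B → 2017-03-17 through 2017-03-18, 2017-03-24 through 2017-04-04.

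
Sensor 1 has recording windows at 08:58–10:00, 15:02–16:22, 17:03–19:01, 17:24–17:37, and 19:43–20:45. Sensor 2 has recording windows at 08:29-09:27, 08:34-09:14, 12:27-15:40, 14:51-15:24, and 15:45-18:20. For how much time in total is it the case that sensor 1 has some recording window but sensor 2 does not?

First set merges to 08:58–10:00, 15:02–16:22, 17:03–19:01, 19:43–20:45.
Second set merges to 08:29–09:27, 12:27–15:40, 15:45–18:20.
A \ B = 09:27–10:00, 15:40–15:45, 18:20–19:01, 19:43–20:45.
Total: 33 min + 5 min + 41 min + 1 h 2 min = 2 h 21 min.

2 h 21 min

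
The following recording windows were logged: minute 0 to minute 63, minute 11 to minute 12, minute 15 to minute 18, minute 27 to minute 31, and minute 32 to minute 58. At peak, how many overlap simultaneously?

2

At minute 11, 2 of the intervals are simultaneously active.
No point has more.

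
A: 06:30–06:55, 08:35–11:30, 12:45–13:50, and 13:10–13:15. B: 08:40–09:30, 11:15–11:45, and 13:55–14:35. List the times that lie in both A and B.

First set merges to 06:30–06:55, 08:35–11:30, 12:45–13:50.
06:30–06:55 meets no B interval.
08:35–11:30 ∩ B → 08:40–09:30, 11:15–11:30.
12:45–13:50 meets no B interval.

08:40–09:30, 11:15–11:30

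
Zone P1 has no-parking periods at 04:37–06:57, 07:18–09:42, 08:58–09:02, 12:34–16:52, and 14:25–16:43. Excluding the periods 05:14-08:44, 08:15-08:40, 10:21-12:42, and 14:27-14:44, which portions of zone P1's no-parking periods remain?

04:37–05:14, 08:44–09:42, 12:42–14:27, 14:44–16:52

First set merges to 04:37–06:57, 07:18–09:42, 12:34–16:52.
Second set merges to 05:14–08:44, 10:21–12:42, 14:27–14:44.
04:37–06:57 minus B → 04:37–05:14.
07:18–09:42 minus B → 08:44–09:42.
12:34–16:52 minus B → 12:42–14:27, 14:44–16:52.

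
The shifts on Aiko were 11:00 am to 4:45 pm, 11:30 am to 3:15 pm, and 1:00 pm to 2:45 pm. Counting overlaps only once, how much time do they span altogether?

Merged: 11:00 am–4:45 pm.
Length: 5 h 45 min.

5 h 45 min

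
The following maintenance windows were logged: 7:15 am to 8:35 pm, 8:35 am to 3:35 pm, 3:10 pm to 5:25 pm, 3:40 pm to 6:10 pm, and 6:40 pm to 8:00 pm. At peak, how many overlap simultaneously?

Sweep endpoints in order; track running count of active intervals.
Peak of 3 reached at 3:10 pm.

3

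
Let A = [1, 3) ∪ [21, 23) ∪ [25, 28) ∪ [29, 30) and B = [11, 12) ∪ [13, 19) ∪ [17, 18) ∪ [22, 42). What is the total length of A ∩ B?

Second set merges to [11, 12), [13, 19), [22, 42).
A ∩ B = [22, 23), [25, 28), [29, 30).
Total: 1 + 3 + 1 = 5.

5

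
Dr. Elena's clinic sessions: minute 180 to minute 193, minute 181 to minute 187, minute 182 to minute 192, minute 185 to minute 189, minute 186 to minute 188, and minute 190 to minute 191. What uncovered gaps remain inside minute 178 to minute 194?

Covered (merged): minute 180 to minute 193.
Gaps within minute 178 to minute 194: minute 178 to minute 180, minute 193 to minute 194.

minute 178 to minute 180, minute 193 to minute 194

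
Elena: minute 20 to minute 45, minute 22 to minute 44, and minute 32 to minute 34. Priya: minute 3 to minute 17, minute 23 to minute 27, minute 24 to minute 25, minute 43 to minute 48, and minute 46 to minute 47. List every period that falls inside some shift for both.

minute 23 to minute 27, minute 43 to minute 45

A, merged: minute 20 to minute 45.
B, merged: minute 3 to minute 17, minute 23 to minute 27, minute 43 to minute 48.
minute 20 to minute 45 overlaps B on minute 23 to minute 27, minute 43 to minute 45.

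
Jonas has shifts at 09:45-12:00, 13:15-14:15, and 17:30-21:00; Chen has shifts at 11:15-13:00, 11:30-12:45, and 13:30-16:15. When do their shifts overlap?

Second set merges to 11:15-13:00, 13:30-16:15.
09:45-12:00 meets the second set on 11:15-12:00.
13:15-14:15 meets the second set on 13:30-14:15.
17:30-21:00: no overlap with the second set.

11:15-12:00, 13:30-14:15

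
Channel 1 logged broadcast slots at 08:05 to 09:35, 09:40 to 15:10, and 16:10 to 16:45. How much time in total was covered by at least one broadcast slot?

Merged: 08:05–09:35, 09:40–15:10, 16:10–16:45.
Lengths: 1 h 30 min + 5 h 30 min + 35 min = 7 h 35 min.

7 h 35 min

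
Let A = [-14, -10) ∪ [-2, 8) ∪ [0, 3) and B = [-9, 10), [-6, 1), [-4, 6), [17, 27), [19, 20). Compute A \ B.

A, merged: [-14, -10), [-2, 8).
B, merged: [-9, 10), [17, 27).
[-14, -10): no B overlap → unchanged.
[-2, 8): fully covered by B → removed.

[-14, -10)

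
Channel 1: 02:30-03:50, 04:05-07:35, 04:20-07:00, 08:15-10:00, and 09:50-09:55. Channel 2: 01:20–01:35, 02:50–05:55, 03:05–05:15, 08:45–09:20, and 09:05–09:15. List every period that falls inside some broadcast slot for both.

02:50-03:50, 04:05-05:55, 08:45-09:20

A, merged: 02:30-03:50, 04:05-07:35, 08:15-10:00.
B, merged: 01:20-01:35, 02:50-05:55, 08:45-09:20.
02:30-03:50 overlaps B on 02:50-03:50.
04:05-07:35 overlaps B on 04:05-05:55.
08:15-10:00 overlaps B on 08:45-09:20.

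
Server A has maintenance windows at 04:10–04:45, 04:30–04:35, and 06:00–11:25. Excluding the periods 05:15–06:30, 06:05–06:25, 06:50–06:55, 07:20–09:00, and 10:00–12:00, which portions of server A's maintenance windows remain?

04:10-04:45, 06:30-06:50, 06:55-07:20, 09:00-10:00

Merge the first list: 04:10-04:45, 06:00-11:25.
Merge the second list: 05:15-06:30, 06:50-06:55, 07:20-09:00, 10:00-12:00.
04:10-04:45: nothing removed.
06:00-11:25 \ B = 06:30-06:50, 06:55-07:20, 09:00-10:00.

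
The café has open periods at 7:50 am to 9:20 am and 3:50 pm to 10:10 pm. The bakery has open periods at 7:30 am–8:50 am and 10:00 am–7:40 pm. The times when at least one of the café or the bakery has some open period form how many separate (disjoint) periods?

2

A ∪ B = 7:30 am–9:20 am, 10:00 am–10:10 pm.
That is 2 disjoint pieces.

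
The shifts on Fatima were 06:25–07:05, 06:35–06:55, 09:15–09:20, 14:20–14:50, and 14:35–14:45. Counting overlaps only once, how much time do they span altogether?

Merged: 06:25–07:05, 09:15–09:20, 14:20–14:50.
Lengths: 40 min + 5 min + 30 min = 1 h 15 min.

1 h 15 min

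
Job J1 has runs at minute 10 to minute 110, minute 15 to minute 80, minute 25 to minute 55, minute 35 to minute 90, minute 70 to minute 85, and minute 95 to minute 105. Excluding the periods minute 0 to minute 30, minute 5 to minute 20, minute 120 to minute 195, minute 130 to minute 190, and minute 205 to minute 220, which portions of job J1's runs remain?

minute 30 to minute 110

A, merged: minute 10 to minute 110.
B, merged: minute 0 to minute 30, minute 120 to minute 195, minute 205 to minute 220.
minute 10 to minute 110 with B removed leaves minute 30 to minute 110.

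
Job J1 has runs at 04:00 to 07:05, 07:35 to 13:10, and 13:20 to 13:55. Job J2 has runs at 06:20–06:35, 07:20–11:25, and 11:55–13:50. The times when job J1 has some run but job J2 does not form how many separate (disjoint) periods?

A \ B = 04:00-06:20, 06:35-07:05, 11:25-11:55, 13:50-13:55.
That is 4 disjoint pieces.

4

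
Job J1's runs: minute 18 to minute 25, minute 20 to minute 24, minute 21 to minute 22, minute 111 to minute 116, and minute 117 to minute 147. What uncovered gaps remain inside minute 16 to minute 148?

After merging, the occupied span is minute 18 to minute 25, minute 111 to minute 116, minute 117 to minute 147.
Uncovered inside minute 16 to minute 148: minute 16 to minute 18, minute 25 to minute 111, minute 116 to minute 117, minute 147 to minute 148.

minute 16 to minute 18, minute 25 to minute 111, minute 116 to minute 117, minute 147 to minute 148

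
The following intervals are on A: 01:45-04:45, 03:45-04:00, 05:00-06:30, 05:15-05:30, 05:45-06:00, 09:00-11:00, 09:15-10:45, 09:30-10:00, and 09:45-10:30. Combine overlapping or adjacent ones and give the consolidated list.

03:45–04:00 overlaps/touches 01:45–04:45 → extend to 01:45–04:45.
05:00–06:30 is disjoint → start new block.
05:15–05:30 overlaps/touches 05:00–06:30 → extend to 05:00–06:30.
05:45–06:00 overlaps/touches 05:00–06:30 → extend to 05:00–06:30.
09:00–11:00 is disjoint → start new block.
09:15–10:45 overlaps/touches 09:00–11:00 → extend to 09:00–11:00.
09:30–10:00 overlaps/touches 09:00–11:00 → extend to 09:00–11:00.
09:45–10:30 overlaps/touches 09:00–11:00 → extend to 09:00–11:00.

01:45–04:45, 05:00–06:30, 09:00–11:00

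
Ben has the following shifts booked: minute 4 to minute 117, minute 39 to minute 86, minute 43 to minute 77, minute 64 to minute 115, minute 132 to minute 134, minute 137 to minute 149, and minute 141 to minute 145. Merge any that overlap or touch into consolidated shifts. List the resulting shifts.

minute 39 to minute 86 overlaps/touches minute 4 to minute 117 → extend to minute 4 to minute 117.
minute 43 to minute 77 overlaps/touches minute 4 to minute 117 → extend to minute 4 to minute 117.
minute 64 to minute 115 overlaps/touches minute 4 to minute 117 → extend to minute 4 to minute 117.
minute 132 to minute 134 is disjoint → start new block.
minute 137 to minute 149 is disjoint → start new block.
minute 141 to minute 145 overlaps/touches minute 137 to minute 149 → extend to minute 137 to minute 149.

minute 4 to minute 117, minute 132 to minute 134, minute 137 to minute 149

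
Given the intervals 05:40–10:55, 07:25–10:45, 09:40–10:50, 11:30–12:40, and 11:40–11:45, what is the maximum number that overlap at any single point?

Walk the sorted start/end points keeping a running depth.
The depth first hits 3 at 09:40.

3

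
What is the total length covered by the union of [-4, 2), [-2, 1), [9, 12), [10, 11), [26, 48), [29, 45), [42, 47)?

31

Merged: [-4, 2), [9, 12), [26, 48).
Lengths: 6 + 3 + 22 = 31.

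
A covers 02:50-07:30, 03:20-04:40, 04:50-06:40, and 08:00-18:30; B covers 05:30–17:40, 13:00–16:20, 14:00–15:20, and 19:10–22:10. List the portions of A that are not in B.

02:50-05:30, 17:40-18:30

Merge the first list: 02:50-07:30, 08:00-18:30.
Merge the second list: 05:30-17:40, 19:10-22:10.
02:50-07:30 \ B = 02:50-05:30.
08:00-18:30 \ B = 17:40-18:30.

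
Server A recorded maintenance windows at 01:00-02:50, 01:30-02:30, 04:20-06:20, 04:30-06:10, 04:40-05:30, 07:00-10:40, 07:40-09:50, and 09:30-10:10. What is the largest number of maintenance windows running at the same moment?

Sweep endpoints in order; track running count of active intervals.
Peak of 3 reached at 04:40.

3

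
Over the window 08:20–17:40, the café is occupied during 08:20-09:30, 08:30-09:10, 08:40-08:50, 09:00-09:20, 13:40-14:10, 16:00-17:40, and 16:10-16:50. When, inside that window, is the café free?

09:30-13:40, 14:10-16:00

After merging, the occupied span is 08:20-09:30, 13:40-14:10, 16:00-17:40.
Complement within 08:20-17:40: 09:30-13:40, 14:10-16:00.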